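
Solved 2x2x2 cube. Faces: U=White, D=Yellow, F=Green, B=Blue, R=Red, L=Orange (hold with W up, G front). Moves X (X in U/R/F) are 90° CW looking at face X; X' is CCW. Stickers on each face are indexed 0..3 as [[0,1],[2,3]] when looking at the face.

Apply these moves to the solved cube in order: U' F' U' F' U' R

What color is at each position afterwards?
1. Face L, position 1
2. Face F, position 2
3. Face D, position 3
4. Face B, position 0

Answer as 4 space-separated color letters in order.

After move 1 (U'): U=WWWW F=OOGG R=GGRR B=RRBB L=BBOO
After move 2 (F'): F=OGOG U=WWGR R=YGYR D=BOYY L=BWOW
After move 3 (U'): U=WRWG F=BWOG R=OGYR B=YGBB L=RROW
After move 4 (F'): F=WGBO U=WROY R=OGBR D=RWYY L=RGOW
After move 5 (U'): U=RYWO F=RGBO R=WGBR B=OGBB L=YGOW
After move 6 (R): R=BWRG U=RGWO F=RWBY D=RBYO B=OGYB
Query 1: L[1] = G
Query 2: F[2] = B
Query 3: D[3] = O
Query 4: B[0] = O

Answer: G B O O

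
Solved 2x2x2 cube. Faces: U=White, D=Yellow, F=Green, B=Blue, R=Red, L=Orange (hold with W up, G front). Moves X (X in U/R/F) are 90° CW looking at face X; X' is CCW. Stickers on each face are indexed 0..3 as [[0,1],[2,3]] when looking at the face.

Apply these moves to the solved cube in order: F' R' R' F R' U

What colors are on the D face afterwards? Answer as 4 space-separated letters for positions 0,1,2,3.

After move 1 (F'): F=GGGG U=WWRR R=YRYR D=OOYY L=OWOW
After move 2 (R'): R=RRYY U=WBRB F=GWGR D=OGYG B=YBOB
After move 3 (R'): R=RYRY U=WORY F=GBGB D=OWYR B=GBGB
After move 4 (F): F=GGBB U=WOWW R=RYYY D=RRYR L=OOOW
After move 5 (R'): R=YYRY U=WGWG F=GOBW D=RGYB B=RBRB
After move 6 (U): U=WWGG F=YYBW R=RBRY B=OORB L=GOOW
Query: D face = RGYB

Answer: R G Y B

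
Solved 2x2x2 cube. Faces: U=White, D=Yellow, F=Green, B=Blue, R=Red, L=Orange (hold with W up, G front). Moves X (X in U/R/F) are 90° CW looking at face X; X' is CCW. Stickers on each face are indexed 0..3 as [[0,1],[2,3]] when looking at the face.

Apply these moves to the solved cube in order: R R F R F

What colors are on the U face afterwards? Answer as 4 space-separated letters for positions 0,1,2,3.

After move 1 (R): R=RRRR U=WGWG F=GYGY D=YBYB B=WBWB
After move 2 (R): R=RRRR U=WYWY F=GBGB D=YWYW B=GBGB
After move 3 (F): F=GGBB U=WYOO R=WRYR D=RRYW L=OYOW
After move 4 (R): R=YWRR U=WGOB F=GRBW D=RGYG B=OBYB
After move 5 (F): F=BGWR U=WGWY R=OWBR D=RYYG L=OROG
Query: U face = WGWY

Answer: W G W Y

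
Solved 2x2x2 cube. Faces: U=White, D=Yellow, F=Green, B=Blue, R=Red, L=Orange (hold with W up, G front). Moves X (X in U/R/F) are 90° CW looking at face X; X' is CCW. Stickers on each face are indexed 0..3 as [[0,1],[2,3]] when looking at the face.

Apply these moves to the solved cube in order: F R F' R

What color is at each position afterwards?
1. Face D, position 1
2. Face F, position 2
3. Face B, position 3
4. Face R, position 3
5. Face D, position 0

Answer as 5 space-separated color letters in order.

After move 1 (F): F=GGGG U=WWOO R=WRWR D=RRYY L=OYOY
After move 2 (R): R=WWRR U=WGOG F=GRGY D=RBYB B=OBWB
After move 3 (F'): F=RYGG U=WGWR R=BWRR D=YYYB L=OGOO
After move 4 (R): R=RBRW U=WYWG F=RYGB D=YWYO B=RBGB
Query 1: D[1] = W
Query 2: F[2] = G
Query 3: B[3] = B
Query 4: R[3] = W
Query 5: D[0] = Y

Answer: W G B W Y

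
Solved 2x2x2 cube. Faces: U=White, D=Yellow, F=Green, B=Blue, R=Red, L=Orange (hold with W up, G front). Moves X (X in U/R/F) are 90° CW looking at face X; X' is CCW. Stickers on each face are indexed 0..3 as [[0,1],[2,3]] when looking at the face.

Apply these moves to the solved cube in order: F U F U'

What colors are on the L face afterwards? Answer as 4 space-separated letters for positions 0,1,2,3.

After move 1 (F): F=GGGG U=WWOO R=WRWR D=RRYY L=OYOY
After move 2 (U): U=OWOW F=WRGG R=BBWR B=OYBB L=GGOY
After move 3 (F): F=GWGR U=OWYG R=OBWR D=WBYY L=GROR
After move 4 (U'): U=WGOY F=GRGR R=GWWR B=OBBB L=OYOR
Query: L face = OYOR

Answer: O Y O R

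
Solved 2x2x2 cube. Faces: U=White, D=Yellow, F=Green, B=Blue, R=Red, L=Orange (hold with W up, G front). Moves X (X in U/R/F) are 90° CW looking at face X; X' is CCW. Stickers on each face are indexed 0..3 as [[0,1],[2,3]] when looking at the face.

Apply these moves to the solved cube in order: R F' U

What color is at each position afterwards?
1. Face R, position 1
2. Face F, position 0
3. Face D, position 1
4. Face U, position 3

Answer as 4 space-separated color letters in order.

Answer: B B O G

Derivation:
After move 1 (R): R=RRRR U=WGWG F=GYGY D=YBYB B=WBWB
After move 2 (F'): F=YYGG U=WGRR R=BRYR D=OOYB L=OGOW
After move 3 (U): U=RWRG F=BRGG R=WBYR B=OGWB L=YYOW
Query 1: R[1] = B
Query 2: F[0] = B
Query 3: D[1] = O
Query 4: U[3] = G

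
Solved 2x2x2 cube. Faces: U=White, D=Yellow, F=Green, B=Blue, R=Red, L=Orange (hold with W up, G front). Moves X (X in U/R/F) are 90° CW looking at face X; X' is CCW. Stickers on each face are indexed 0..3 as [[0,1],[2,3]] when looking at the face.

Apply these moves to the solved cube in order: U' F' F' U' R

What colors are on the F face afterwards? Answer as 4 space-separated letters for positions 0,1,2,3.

Answer: B W O Y

Derivation:
After move 1 (U'): U=WWWW F=OOGG R=GGRR B=RRBB L=BBOO
After move 2 (F'): F=OGOG U=WWGR R=YGYR D=BOYY L=BWOW
After move 3 (F'): F=GGOO U=WWYY R=OGBR D=WWYY L=BROG
After move 4 (U'): U=WYWY F=BROO R=GGBR B=OGBB L=RROG
After move 5 (R): R=BGRG U=WRWO F=BWOY D=WBYO B=YGYB
Query: F face = BWOY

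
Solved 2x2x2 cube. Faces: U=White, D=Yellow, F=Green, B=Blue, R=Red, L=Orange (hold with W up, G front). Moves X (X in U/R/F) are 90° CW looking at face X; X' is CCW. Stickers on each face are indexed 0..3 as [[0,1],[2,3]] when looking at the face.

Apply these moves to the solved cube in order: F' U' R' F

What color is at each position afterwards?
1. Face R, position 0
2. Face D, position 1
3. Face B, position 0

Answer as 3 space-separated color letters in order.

Answer: W G Y

Derivation:
After move 1 (F'): F=GGGG U=WWRR R=YRYR D=OOYY L=OWOW
After move 2 (U'): U=WRWR F=OWGG R=GGYR B=YRBB L=BBOW
After move 3 (R'): R=GRGY U=WBWY F=ORGR D=OWYG B=YROB
After move 4 (F): F=GORR U=WBWB R=WRYY D=GGYG L=BOOW
Query 1: R[0] = W
Query 2: D[1] = G
Query 3: B[0] = Y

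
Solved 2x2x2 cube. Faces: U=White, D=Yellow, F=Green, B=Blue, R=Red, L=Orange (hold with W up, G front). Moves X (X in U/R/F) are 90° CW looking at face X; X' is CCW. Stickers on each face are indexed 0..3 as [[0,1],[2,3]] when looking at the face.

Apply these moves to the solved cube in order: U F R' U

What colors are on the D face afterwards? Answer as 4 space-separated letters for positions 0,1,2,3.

After move 1 (U): U=WWWW F=RRGG R=BBRR B=OOBB L=GGOO
After move 2 (F): F=GRGR U=WWOG R=WBWR D=RBYY L=GYOY
After move 3 (R'): R=BRWW U=WBOO F=GWGG D=RRYR B=YOBB
After move 4 (U): U=OWOB F=BRGG R=YOWW B=GYBB L=GWOY
Query: D face = RRYR

Answer: R R Y R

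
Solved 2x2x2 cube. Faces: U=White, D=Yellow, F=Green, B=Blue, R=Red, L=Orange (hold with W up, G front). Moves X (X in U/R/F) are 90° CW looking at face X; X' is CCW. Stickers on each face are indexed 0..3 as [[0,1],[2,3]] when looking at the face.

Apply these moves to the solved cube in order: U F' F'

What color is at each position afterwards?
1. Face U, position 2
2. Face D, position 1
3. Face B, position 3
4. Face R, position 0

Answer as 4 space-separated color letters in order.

After move 1 (U): U=WWWW F=RRGG R=BBRR B=OOBB L=GGOO
After move 2 (F'): F=RGRG U=WWBR R=YBYR D=GOYY L=GWOW
After move 3 (F'): F=GGRR U=WWYY R=OBGR D=WWYY L=GROB
Query 1: U[2] = Y
Query 2: D[1] = W
Query 3: B[3] = B
Query 4: R[0] = O

Answer: Y W B O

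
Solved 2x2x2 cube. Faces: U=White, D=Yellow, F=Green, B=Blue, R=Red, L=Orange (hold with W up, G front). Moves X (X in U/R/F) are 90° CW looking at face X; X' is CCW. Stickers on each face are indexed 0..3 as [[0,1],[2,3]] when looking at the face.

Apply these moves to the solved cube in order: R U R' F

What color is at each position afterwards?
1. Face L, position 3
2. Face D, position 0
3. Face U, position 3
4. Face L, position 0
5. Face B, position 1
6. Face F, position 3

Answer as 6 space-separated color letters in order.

After move 1 (R): R=RRRR U=WGWG F=GYGY D=YBYB B=WBWB
After move 2 (U): U=WWGG F=RRGY R=WBRR B=OOWB L=GYOO
After move 3 (R'): R=BRWR U=WWGO F=RWGG D=YRYY B=BOBB
After move 4 (F): F=GRGW U=WWOY R=GROR D=WBYY L=GYOR
Query 1: L[3] = R
Query 2: D[0] = W
Query 3: U[3] = Y
Query 4: L[0] = G
Query 5: B[1] = O
Query 6: F[3] = W

Answer: R W Y G O W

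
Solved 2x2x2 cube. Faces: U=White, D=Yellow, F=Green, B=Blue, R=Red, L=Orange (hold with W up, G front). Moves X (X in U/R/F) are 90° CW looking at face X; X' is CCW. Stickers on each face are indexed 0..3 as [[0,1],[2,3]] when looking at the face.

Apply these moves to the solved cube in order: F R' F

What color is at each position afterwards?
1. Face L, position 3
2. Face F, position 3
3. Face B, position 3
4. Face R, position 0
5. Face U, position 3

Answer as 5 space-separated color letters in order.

Answer: G W B O Y

Derivation:
After move 1 (F): F=GGGG U=WWOO R=WRWR D=RRYY L=OYOY
After move 2 (R'): R=RRWW U=WBOB F=GWGO D=RGYG B=YBRB
After move 3 (F): F=GGOW U=WBYY R=ORBW D=WRYG L=OROG
Query 1: L[3] = G
Query 2: F[3] = W
Query 3: B[3] = B
Query 4: R[0] = O
Query 5: U[3] = Y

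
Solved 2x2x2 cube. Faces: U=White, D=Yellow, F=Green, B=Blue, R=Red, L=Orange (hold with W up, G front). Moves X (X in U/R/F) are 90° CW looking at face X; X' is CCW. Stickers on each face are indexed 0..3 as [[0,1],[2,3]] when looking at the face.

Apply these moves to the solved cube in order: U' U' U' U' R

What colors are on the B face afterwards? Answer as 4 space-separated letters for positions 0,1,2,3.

Answer: W B W B

Derivation:
After move 1 (U'): U=WWWW F=OOGG R=GGRR B=RRBB L=BBOO
After move 2 (U'): U=WWWW F=BBGG R=OORR B=GGBB L=RROO
After move 3 (U'): U=WWWW F=RRGG R=BBRR B=OOBB L=GGOO
After move 4 (U'): U=WWWW F=GGGG R=RRRR B=BBBB L=OOOO
After move 5 (R): R=RRRR U=WGWG F=GYGY D=YBYB B=WBWB
Query: B face = WBWB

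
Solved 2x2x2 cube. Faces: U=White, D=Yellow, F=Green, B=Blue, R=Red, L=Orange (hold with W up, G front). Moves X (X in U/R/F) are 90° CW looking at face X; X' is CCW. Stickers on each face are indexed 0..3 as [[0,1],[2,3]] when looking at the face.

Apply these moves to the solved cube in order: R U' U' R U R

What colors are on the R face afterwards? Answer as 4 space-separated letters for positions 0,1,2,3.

Answer: R W O Y

Derivation:
After move 1 (R): R=RRRR U=WGWG F=GYGY D=YBYB B=WBWB
After move 2 (U'): U=GGWW F=OOGY R=GYRR B=RRWB L=WBOO
After move 3 (U'): U=GWGW F=WBGY R=OORR B=GYWB L=RROO
After move 4 (R): R=RORO U=GBGY F=WBGB D=YWYG B=WYWB
After move 5 (U): U=GGYB F=ROGB R=WYRO B=RRWB L=WBOO
After move 6 (R): R=RWOY U=GOYB F=RWGG D=YWYR B=BRGB
Query: R face = RWOY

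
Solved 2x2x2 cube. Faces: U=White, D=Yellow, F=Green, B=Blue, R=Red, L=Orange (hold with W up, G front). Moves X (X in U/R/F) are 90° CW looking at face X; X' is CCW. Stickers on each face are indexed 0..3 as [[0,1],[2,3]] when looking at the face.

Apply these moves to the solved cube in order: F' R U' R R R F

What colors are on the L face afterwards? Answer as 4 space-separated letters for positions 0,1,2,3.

Answer: R O O W

Derivation:
After move 1 (F'): F=GGGG U=WWRR R=YRYR D=OOYY L=OWOW
After move 2 (R): R=YYRR U=WGRG F=GOGY D=OBYB B=RBWB
After move 3 (U'): U=GGWR F=OWGY R=GORR B=YYWB L=RBOW
After move 4 (R): R=RGRO U=GWWY F=OBGB D=OWYY B=RYGB
After move 5 (R): R=RROG U=GBWB F=OWGY D=OGYR B=YYWB
After move 6 (R): R=ORGR U=GWWY F=OGGR D=OWYY B=BYBB
After move 7 (F): F=GORG U=GWWB R=WRYR D=GOYY L=ROOW
Query: L face = ROOW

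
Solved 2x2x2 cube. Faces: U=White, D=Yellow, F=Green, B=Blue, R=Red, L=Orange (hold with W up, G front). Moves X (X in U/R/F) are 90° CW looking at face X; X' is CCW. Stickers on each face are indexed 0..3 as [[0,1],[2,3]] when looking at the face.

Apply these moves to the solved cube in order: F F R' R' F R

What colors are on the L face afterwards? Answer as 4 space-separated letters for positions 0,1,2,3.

After move 1 (F): F=GGGG U=WWOO R=WRWR D=RRYY L=OYOY
After move 2 (F): F=GGGG U=WWYY R=OROR D=WWYY L=OROR
After move 3 (R'): R=RROO U=WBYB F=GWGY D=WGYG B=YBWB
After move 4 (R'): R=RORO U=WWYY F=GBGB D=WWYY B=GBGB
After move 5 (F): F=GGBB U=WWRR R=YOYO D=RRYY L=OWOW
After move 6 (R): R=YYOO U=WGRB F=GRBY D=RGYG B=RBWB
Query: L face = OWOW

Answer: O W O W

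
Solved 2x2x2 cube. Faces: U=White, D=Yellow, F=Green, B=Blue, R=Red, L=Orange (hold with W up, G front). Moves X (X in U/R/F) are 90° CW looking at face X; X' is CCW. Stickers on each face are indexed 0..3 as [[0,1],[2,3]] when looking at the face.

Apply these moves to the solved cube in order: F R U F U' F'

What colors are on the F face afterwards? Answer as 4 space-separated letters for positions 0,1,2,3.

Answer: R W G Y

Derivation:
After move 1 (F): F=GGGG U=WWOO R=WRWR D=RRYY L=OYOY
After move 2 (R): R=WWRR U=WGOG F=GRGY D=RBYB B=OBWB
After move 3 (U): U=OWGG F=WWGY R=OBRR B=OYWB L=GROY
After move 4 (F): F=GWYW U=OWYR R=GBGR D=ROYB L=GROB
After move 5 (U'): U=WROY F=GRYW R=GWGR B=GBWB L=OYOB
After move 6 (F'): F=RWGY U=WRGG R=OWRR D=YBYB L=OYOO
Query: F face = RWGY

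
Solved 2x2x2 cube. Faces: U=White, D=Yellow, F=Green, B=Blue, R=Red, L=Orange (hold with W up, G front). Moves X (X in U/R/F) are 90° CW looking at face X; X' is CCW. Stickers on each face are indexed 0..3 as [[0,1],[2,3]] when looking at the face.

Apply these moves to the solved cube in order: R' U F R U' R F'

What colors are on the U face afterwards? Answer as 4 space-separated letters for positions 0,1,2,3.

After move 1 (R'): R=RRRR U=WBWB F=GWGW D=YGYG B=YBYB
After move 2 (U): U=WWBB F=RRGW R=YBRR B=OOYB L=GWOO
After move 3 (F): F=GRWR U=WWOW R=BBBR D=RYYG L=GYOG
After move 4 (R): R=BBRB U=WROR F=GYWG D=RYYO B=WOWB
After move 5 (U'): U=RRWO F=GYWG R=GYRB B=BBWB L=WOOG
After move 6 (R): R=RGBY U=RYWG F=GYWO D=RWYB B=OBRB
After move 7 (F'): F=YOGW U=RYRB R=WGRY D=OGYB L=WGOW
Query: U face = RYRB

Answer: R Y R B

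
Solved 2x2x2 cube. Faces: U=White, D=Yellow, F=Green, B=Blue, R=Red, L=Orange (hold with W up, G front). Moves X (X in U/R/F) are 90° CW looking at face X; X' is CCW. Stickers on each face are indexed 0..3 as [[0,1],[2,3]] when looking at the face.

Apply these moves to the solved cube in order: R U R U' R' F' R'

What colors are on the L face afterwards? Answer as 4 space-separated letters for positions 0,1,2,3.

After move 1 (R): R=RRRR U=WGWG F=GYGY D=YBYB B=WBWB
After move 2 (U): U=WWGG F=RRGY R=WBRR B=OOWB L=GYOO
After move 3 (R): R=RWRB U=WRGY F=RBGB D=YWYO B=GOWB
After move 4 (U'): U=RYWG F=GYGB R=RBRB B=RWWB L=GOOO
After move 5 (R'): R=BBRR U=RWWR F=GYGG D=YYYB B=OWWB
After move 6 (F'): F=YGGG U=RWBR R=YBYR D=OOYB L=GROW
After move 7 (R'): R=BRYY U=RWBO F=YWGR D=OGYG B=BWOB
Query: L face = GROW

Answer: G R O W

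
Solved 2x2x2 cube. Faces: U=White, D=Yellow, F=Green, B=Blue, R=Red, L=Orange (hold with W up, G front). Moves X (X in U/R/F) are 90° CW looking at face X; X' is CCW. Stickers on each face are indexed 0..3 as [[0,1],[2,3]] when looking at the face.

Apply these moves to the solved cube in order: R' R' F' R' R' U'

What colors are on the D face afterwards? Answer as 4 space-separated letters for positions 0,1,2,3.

After move 1 (R'): R=RRRR U=WBWB F=GWGW D=YGYG B=YBYB
After move 2 (R'): R=RRRR U=WYWY F=GBGB D=YWYW B=GBGB
After move 3 (F'): F=BBGG U=WYRR R=WRYR D=OOYW L=OYOW
After move 4 (R'): R=RRWY U=WGRG F=BYGR D=OBYG B=WBOB
After move 5 (R'): R=RYRW U=WORW F=BGGG D=OYYR B=GBBB
After move 6 (U'): U=OWWR F=OYGG R=BGRW B=RYBB L=GBOW
Query: D face = OYYR

Answer: O Y Y R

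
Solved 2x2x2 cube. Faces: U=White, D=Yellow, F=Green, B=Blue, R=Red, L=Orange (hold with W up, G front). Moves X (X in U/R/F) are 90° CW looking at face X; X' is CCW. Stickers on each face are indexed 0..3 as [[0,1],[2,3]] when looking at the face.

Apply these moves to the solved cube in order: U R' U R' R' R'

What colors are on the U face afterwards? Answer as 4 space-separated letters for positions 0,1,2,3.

After move 1 (U): U=WWWW F=RRGG R=BBRR B=OOBB L=GGOO
After move 2 (R'): R=BRBR U=WBWO F=RWGW D=YRYG B=YOYB
After move 3 (U): U=WWOB F=BRGW R=YOBR B=GGYB L=RWOO
After move 4 (R'): R=ORYB U=WYOG F=BWGB D=YRYW B=GGRB
After move 5 (R'): R=RBOY U=WROG F=BYGG D=YWYB B=WGRB
After move 6 (R'): R=BYRO U=WROW F=BRGG D=YYYG B=BGWB
Query: U face = WROW

Answer: W R O W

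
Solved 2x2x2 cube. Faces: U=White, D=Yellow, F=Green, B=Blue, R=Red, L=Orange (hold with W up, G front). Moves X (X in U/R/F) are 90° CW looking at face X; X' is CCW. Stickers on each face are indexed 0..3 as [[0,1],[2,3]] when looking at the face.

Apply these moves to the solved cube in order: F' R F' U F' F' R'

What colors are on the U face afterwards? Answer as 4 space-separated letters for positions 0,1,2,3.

Answer: Y W W O

Derivation:
After move 1 (F'): F=GGGG U=WWRR R=YRYR D=OOYY L=OWOW
After move 2 (R): R=YYRR U=WGRG F=GOGY D=OBYB B=RBWB
After move 3 (F'): F=OYGG U=WGYR R=BYOR D=WWYB L=OGOR
After move 4 (U): U=YWRG F=BYGG R=RBOR B=OGWB L=OYOR
After move 5 (F'): F=YGBG U=YWRO R=WBWR D=YRYB L=OGOR
After move 6 (F'): F=GGYB U=YWWW R=RBYR D=GRYB L=OOOR
After move 7 (R'): R=BRRY U=YWWO F=GWYW D=GGYB B=BGRB
Query: U face = YWWO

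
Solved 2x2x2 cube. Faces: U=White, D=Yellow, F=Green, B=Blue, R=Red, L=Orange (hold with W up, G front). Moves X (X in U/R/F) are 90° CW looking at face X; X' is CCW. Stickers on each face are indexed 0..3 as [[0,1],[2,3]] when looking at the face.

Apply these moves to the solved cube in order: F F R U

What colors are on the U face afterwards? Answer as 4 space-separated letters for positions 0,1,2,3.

After move 1 (F): F=GGGG U=WWOO R=WRWR D=RRYY L=OYOY
After move 2 (F): F=GGGG U=WWYY R=OROR D=WWYY L=OROR
After move 3 (R): R=OORR U=WGYG F=GWGY D=WBYB B=YBWB
After move 4 (U): U=YWGG F=OOGY R=YBRR B=ORWB L=GWOR
Query: U face = YWGG

Answer: Y W G G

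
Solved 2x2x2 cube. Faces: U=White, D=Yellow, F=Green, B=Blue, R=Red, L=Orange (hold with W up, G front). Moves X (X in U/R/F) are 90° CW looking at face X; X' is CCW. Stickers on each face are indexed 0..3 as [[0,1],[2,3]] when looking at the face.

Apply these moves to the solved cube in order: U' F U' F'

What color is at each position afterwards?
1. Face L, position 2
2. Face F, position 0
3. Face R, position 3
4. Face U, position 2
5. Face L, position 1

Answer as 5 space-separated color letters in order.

After move 1 (U'): U=WWWW F=OOGG R=GGRR B=RRBB L=BBOO
After move 2 (F): F=GOGO U=WWOB R=WGWR D=RGYY L=BYOY
After move 3 (U'): U=WBWO F=BYGO R=GOWR B=WGBB L=RROY
After move 4 (F'): F=YOBG U=WBGW R=GORR D=RYYY L=ROOW
Query 1: L[2] = O
Query 2: F[0] = Y
Query 3: R[3] = R
Query 4: U[2] = G
Query 5: L[1] = O

Answer: O Y R G O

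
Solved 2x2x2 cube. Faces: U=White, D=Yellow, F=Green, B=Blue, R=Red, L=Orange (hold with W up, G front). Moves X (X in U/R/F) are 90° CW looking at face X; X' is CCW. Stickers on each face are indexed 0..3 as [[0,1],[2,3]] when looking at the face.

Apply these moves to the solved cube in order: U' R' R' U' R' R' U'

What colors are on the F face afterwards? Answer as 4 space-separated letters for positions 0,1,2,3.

Answer: G R G R

Derivation:
After move 1 (U'): U=WWWW F=OOGG R=GGRR B=RRBB L=BBOO
After move 2 (R'): R=GRGR U=WBWR F=OWGW D=YOYG B=YRYB
After move 3 (R'): R=RRGG U=WYWY F=OBGR D=YWYW B=GROB
After move 4 (U'): U=YYWW F=BBGR R=OBGG B=RROB L=GROO
After move 5 (R'): R=BGOG U=YOWR F=BYGW D=YBYR B=WRWB
After move 6 (R'): R=GGBO U=YWWW F=BOGR D=YYYW B=RRBB
After move 7 (U'): U=WWYW F=GRGR R=BOBO B=GGBB L=RROO
Query: F face = GRGR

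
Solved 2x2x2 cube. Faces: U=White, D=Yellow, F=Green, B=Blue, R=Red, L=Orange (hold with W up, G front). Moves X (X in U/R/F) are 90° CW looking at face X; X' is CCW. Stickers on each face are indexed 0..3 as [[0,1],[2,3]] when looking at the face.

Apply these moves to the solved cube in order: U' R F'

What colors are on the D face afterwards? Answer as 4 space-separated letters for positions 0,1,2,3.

After move 1 (U'): U=WWWW F=OOGG R=GGRR B=RRBB L=BBOO
After move 2 (R): R=RGRG U=WOWG F=OYGY D=YBYR B=WRWB
After move 3 (F'): F=YYOG U=WORR R=BGYG D=BOYR L=BGOW
Query: D face = BOYR

Answer: B O Y R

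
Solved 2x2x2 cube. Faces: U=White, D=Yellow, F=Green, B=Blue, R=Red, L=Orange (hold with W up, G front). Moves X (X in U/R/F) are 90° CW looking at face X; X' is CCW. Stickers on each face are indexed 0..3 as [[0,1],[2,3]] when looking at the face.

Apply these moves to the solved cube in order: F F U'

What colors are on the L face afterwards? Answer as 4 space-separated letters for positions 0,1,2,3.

After move 1 (F): F=GGGG U=WWOO R=WRWR D=RRYY L=OYOY
After move 2 (F): F=GGGG U=WWYY R=OROR D=WWYY L=OROR
After move 3 (U'): U=WYWY F=ORGG R=GGOR B=ORBB L=BBOR
Query: L face = BBOR

Answer: B B O R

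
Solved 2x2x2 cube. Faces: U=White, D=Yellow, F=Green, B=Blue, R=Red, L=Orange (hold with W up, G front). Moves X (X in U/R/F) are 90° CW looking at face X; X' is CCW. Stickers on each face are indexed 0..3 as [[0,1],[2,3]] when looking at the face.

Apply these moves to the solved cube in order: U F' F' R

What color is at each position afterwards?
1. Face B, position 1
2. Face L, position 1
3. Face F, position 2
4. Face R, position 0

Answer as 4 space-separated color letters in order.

After move 1 (U): U=WWWW F=RRGG R=BBRR B=OOBB L=GGOO
After move 2 (F'): F=RGRG U=WWBR R=YBYR D=GOYY L=GWOW
After move 3 (F'): F=GGRR U=WWYY R=OBGR D=WWYY L=GROB
After move 4 (R): R=GORB U=WGYR F=GWRY D=WBYO B=YOWB
Query 1: B[1] = O
Query 2: L[1] = R
Query 3: F[2] = R
Query 4: R[0] = G

Answer: O R R G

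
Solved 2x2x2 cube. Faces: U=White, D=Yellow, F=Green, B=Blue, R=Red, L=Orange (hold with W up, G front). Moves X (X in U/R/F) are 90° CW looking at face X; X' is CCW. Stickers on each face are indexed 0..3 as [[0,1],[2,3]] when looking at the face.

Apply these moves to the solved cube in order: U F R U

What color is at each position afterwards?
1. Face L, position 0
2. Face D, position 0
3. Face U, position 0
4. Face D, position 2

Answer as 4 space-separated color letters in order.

After move 1 (U): U=WWWW F=RRGG R=BBRR B=OOBB L=GGOO
After move 2 (F): F=GRGR U=WWOG R=WBWR D=RBYY L=GYOY
After move 3 (R): R=WWRB U=WROR F=GBGY D=RBYO B=GOWB
After move 4 (U): U=OWRR F=WWGY R=GORB B=GYWB L=GBOY
Query 1: L[0] = G
Query 2: D[0] = R
Query 3: U[0] = O
Query 4: D[2] = Y

Answer: G R O Y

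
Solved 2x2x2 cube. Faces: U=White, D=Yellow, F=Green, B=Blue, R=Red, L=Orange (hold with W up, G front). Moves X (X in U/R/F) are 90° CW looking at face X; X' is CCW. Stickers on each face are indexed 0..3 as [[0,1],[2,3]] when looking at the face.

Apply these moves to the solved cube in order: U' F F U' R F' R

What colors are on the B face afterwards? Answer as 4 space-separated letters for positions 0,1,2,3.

After move 1 (U'): U=WWWW F=OOGG R=GGRR B=RRBB L=BBOO
After move 2 (F): F=GOGO U=WWOB R=WGWR D=RGYY L=BYOY
After move 3 (F): F=GGOO U=WWYY R=OGBR D=WWYY L=BROG
After move 4 (U'): U=WYWY F=BROO R=GGBR B=OGBB L=RROG
After move 5 (R): R=BGRG U=WRWO F=BWOY D=WBYO B=YGYB
After move 6 (F'): F=WYBO U=WRBR R=BGWG D=RGYO L=ROOW
After move 7 (R): R=WBGG U=WYBO F=WGBO D=RYYY B=RGRB
Query: B face = RGRB

Answer: R G R B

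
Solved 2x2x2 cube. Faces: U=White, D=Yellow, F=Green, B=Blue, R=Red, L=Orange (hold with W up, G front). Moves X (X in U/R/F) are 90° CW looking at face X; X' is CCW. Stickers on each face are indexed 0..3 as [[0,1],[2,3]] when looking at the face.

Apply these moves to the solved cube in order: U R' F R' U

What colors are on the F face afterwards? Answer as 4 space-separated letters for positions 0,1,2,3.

Answer: R R W G

Derivation:
After move 1 (U): U=WWWW F=RRGG R=BBRR B=OOBB L=GGOO
After move 2 (R'): R=BRBR U=WBWO F=RWGW D=YRYG B=YOYB
After move 3 (F): F=GRWW U=WBOG R=WROR D=BBYG L=GYOR
After move 4 (R'): R=RRWO U=WYOY F=GBWG D=BRYW B=GOBB
After move 5 (U): U=OWYY F=RRWG R=GOWO B=GYBB L=GBOR
Query: F face = RRWG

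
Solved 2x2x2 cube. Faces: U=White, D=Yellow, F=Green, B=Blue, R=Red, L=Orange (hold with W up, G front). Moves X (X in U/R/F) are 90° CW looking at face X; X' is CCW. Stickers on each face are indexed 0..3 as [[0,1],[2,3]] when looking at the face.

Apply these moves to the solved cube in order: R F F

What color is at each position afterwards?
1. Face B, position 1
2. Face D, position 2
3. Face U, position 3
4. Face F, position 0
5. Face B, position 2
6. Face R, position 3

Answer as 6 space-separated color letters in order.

Answer: B Y Y Y W R

Derivation:
After move 1 (R): R=RRRR U=WGWG F=GYGY D=YBYB B=WBWB
After move 2 (F): F=GGYY U=WGOO R=WRGR D=RRYB L=OYOB
After move 3 (F): F=YGYG U=WGBY R=OROR D=GWYB L=OROR
Query 1: B[1] = B
Query 2: D[2] = Y
Query 3: U[3] = Y
Query 4: F[0] = Y
Query 5: B[2] = W
Query 6: R[3] = R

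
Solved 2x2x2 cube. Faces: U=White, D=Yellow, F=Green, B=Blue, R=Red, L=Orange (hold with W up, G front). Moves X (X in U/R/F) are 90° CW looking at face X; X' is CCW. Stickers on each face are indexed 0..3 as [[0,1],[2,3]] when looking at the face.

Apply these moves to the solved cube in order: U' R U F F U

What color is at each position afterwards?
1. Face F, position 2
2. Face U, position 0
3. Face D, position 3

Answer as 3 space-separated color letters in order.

Answer: G B R

Derivation:
After move 1 (U'): U=WWWW F=OOGG R=GGRR B=RRBB L=BBOO
After move 2 (R): R=RGRG U=WOWG F=OYGY D=YBYR B=WRWB
After move 3 (U): U=WWGO F=RGGY R=WRRG B=BBWB L=OYOO
After move 4 (F): F=GRYG U=WWOY R=GROG D=RWYR L=OYOB
After move 5 (F): F=YGGR U=WWBY R=ORYG D=OGYR L=OROW
After move 6 (U): U=BWYW F=ORGR R=BBYG B=ORWB L=YGOW
Query 1: F[2] = G
Query 2: U[0] = B
Query 3: D[3] = R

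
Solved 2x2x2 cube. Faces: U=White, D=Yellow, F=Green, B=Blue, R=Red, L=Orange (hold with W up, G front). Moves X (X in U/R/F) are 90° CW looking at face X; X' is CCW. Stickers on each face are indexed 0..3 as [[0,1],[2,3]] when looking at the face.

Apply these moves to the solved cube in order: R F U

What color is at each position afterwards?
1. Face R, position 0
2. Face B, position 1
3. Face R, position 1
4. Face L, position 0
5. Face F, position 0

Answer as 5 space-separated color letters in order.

Answer: W Y B G W

Derivation:
After move 1 (R): R=RRRR U=WGWG F=GYGY D=YBYB B=WBWB
After move 2 (F): F=GGYY U=WGOO R=WRGR D=RRYB L=OYOB
After move 3 (U): U=OWOG F=WRYY R=WBGR B=OYWB L=GGOB
Query 1: R[0] = W
Query 2: B[1] = Y
Query 3: R[1] = B
Query 4: L[0] = G
Query 5: F[0] = W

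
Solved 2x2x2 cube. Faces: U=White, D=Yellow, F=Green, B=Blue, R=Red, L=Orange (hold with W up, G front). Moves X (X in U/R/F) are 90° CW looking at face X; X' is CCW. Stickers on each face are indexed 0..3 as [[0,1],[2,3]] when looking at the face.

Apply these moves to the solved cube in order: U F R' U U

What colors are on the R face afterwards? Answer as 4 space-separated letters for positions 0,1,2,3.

After move 1 (U): U=WWWW F=RRGG R=BBRR B=OOBB L=GGOO
After move 2 (F): F=GRGR U=WWOG R=WBWR D=RBYY L=GYOY
After move 3 (R'): R=BRWW U=WBOO F=GWGG D=RRYR B=YOBB
After move 4 (U): U=OWOB F=BRGG R=YOWW B=GYBB L=GWOY
After move 5 (U): U=OOBW F=YOGG R=GYWW B=GWBB L=BROY
Query: R face = GYWW

Answer: G Y W W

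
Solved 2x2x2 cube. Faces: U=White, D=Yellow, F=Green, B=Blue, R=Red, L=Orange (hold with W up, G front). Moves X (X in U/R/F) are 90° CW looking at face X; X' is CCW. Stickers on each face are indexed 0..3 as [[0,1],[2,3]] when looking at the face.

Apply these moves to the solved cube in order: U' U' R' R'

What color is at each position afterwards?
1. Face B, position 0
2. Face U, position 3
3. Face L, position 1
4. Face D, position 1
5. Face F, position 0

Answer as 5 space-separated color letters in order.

After move 1 (U'): U=WWWW F=OOGG R=GGRR B=RRBB L=BBOO
After move 2 (U'): U=WWWW F=BBGG R=OORR B=GGBB L=RROO
After move 3 (R'): R=OROR U=WBWG F=BWGW D=YBYG B=YGYB
After move 4 (R'): R=RROO U=WYWY F=BBGG D=YWYW B=GGBB
Query 1: B[0] = G
Query 2: U[3] = Y
Query 3: L[1] = R
Query 4: D[1] = W
Query 5: F[0] = B

Answer: G Y R W B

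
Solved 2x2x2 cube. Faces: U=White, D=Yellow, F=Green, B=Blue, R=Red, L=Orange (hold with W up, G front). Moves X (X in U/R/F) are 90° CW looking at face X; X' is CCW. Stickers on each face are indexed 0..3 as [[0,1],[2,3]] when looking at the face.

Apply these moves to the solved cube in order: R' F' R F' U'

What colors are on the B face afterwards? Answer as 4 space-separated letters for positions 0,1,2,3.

Answer: Y G B B

Derivation:
After move 1 (R'): R=RRRR U=WBWB F=GWGW D=YGYG B=YBYB
After move 2 (F'): F=WWGG U=WBRR R=GRYR D=OOYG L=OBOW
After move 3 (R): R=YGRR U=WWRG F=WOGG D=OYYY B=RBBB
After move 4 (F'): F=OGWG U=WWYR R=YGOR D=BWYY L=OGOR
After move 5 (U'): U=WRWY F=OGWG R=OGOR B=YGBB L=RBOR
Query: B face = YGBB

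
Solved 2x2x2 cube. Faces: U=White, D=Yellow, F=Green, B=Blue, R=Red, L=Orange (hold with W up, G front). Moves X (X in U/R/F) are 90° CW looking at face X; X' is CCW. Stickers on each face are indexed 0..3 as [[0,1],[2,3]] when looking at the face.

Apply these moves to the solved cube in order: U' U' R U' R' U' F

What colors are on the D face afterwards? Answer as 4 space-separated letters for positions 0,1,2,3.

Answer: B R Y Y

Derivation:
After move 1 (U'): U=WWWW F=OOGG R=GGRR B=RRBB L=BBOO
After move 2 (U'): U=WWWW F=BBGG R=OORR B=GGBB L=RROO
After move 3 (R): R=RORO U=WBWG F=BYGY D=YBYG B=WGWB
After move 4 (U'): U=BGWW F=RRGY R=BYRO B=ROWB L=WGOO
After move 5 (R'): R=YOBR U=BWWR F=RGGW D=YRYY B=GOBB
After move 6 (U'): U=WRBW F=WGGW R=RGBR B=YOBB L=GOOO
After move 7 (F): F=GWWG U=WROO R=BGWR D=BRYY L=GYOR
Query: D face = BRYY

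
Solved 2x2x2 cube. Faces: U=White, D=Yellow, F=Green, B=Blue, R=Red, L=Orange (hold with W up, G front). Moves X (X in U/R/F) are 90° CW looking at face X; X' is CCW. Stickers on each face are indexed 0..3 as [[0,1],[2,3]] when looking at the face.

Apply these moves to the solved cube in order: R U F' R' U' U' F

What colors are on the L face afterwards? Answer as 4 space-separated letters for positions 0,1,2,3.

After move 1 (R): R=RRRR U=WGWG F=GYGY D=YBYB B=WBWB
After move 2 (U): U=WWGG F=RRGY R=WBRR B=OOWB L=GYOO
After move 3 (F'): F=RYRG U=WWWR R=BBYR D=YOYB L=GGOG
After move 4 (R'): R=BRBY U=WWWO F=RWRR D=YYYG B=BOOB
After move 5 (U'): U=WOWW F=GGRR R=RWBY B=BROB L=BOOG
After move 6 (U'): U=OWWW F=BORR R=GGBY B=RWOB L=BROG
After move 7 (F): F=RBRO U=OWGR R=WGWY D=BGYG L=BYOY
Query: L face = BYOY

Answer: B Y O Y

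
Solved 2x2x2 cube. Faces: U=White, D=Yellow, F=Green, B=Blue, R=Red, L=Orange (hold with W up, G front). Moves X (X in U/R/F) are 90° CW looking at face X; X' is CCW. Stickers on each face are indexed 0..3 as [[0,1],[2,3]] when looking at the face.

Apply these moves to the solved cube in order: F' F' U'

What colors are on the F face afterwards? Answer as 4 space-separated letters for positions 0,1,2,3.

After move 1 (F'): F=GGGG U=WWRR R=YRYR D=OOYY L=OWOW
After move 2 (F'): F=GGGG U=WWYY R=OROR D=WWYY L=OROR
After move 3 (U'): U=WYWY F=ORGG R=GGOR B=ORBB L=BBOR
Query: F face = ORGG

Answer: O R G G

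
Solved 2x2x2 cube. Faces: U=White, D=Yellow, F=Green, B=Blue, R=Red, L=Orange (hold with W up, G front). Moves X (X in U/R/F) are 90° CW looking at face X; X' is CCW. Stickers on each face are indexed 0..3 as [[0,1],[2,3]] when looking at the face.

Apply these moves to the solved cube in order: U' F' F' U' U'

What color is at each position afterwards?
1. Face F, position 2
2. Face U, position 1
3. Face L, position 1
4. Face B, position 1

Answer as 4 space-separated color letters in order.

After move 1 (U'): U=WWWW F=OOGG R=GGRR B=RRBB L=BBOO
After move 2 (F'): F=OGOG U=WWGR R=YGYR D=BOYY L=BWOW
After move 3 (F'): F=GGOO U=WWYY R=OGBR D=WWYY L=BROG
After move 4 (U'): U=WYWY F=BROO R=GGBR B=OGBB L=RROG
After move 5 (U'): U=YYWW F=RROO R=BRBR B=GGBB L=OGOG
Query 1: F[2] = O
Query 2: U[1] = Y
Query 3: L[1] = G
Query 4: B[1] = G

Answer: O Y G G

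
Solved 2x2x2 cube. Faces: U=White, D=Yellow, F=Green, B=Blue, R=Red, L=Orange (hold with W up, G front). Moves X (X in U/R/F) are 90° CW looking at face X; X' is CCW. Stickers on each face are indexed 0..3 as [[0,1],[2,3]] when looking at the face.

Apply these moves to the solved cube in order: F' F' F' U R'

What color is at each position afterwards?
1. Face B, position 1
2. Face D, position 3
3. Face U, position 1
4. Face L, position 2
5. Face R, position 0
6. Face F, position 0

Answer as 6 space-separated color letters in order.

Answer: Y G B O B W

Derivation:
After move 1 (F'): F=GGGG U=WWRR R=YRYR D=OOYY L=OWOW
After move 2 (F'): F=GGGG U=WWYY R=OROR D=WWYY L=OROR
After move 3 (F'): F=GGGG U=WWOO R=WRWR D=RRYY L=OYOY
After move 4 (U): U=OWOW F=WRGG R=BBWR B=OYBB L=GGOY
After move 5 (R'): R=BRBW U=OBOO F=WWGW D=RRYG B=YYRB
Query 1: B[1] = Y
Query 2: D[3] = G
Query 3: U[1] = B
Query 4: L[2] = O
Query 5: R[0] = B
Query 6: F[0] = W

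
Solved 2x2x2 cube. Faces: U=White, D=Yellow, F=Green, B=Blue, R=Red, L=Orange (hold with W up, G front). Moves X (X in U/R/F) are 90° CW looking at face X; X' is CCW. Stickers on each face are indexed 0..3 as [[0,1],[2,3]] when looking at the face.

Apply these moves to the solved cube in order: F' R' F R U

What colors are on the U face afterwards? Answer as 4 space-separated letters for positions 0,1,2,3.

Answer: W W W G

Derivation:
After move 1 (F'): F=GGGG U=WWRR R=YRYR D=OOYY L=OWOW
After move 2 (R'): R=RRYY U=WBRB F=GWGR D=OGYG B=YBOB
After move 3 (F): F=GGRW U=WBWW R=RRBY D=YRYG L=OOOG
After move 4 (R): R=BRYR U=WGWW F=GRRG D=YOYY B=WBBB
After move 5 (U): U=WWWG F=BRRG R=WBYR B=OOBB L=GROG
Query: U face = WWWG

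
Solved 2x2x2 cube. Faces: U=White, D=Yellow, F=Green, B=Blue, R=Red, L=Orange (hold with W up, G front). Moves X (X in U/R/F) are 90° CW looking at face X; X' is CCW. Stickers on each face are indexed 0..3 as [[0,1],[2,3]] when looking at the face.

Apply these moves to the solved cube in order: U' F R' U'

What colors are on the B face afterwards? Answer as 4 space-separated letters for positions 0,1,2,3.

After move 1 (U'): U=WWWW F=OOGG R=GGRR B=RRBB L=BBOO
After move 2 (F): F=GOGO U=WWOB R=WGWR D=RGYY L=BYOY
After move 3 (R'): R=GRWW U=WBOR F=GWGB D=ROYO B=YRGB
After move 4 (U'): U=BRWO F=BYGB R=GWWW B=GRGB L=YROY
Query: B face = GRGB

Answer: G R G B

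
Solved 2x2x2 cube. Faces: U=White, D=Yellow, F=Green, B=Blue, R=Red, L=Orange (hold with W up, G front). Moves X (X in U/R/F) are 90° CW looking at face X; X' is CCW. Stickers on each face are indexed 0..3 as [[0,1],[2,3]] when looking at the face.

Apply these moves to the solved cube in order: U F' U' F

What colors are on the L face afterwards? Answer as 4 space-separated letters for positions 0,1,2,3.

Answer: O G O O

Derivation:
After move 1 (U): U=WWWW F=RRGG R=BBRR B=OOBB L=GGOO
After move 2 (F'): F=RGRG U=WWBR R=YBYR D=GOYY L=GWOW
After move 3 (U'): U=WRWB F=GWRG R=RGYR B=YBBB L=OOOW
After move 4 (F): F=RGGW U=WRWO R=WGBR D=YRYY L=OGOO
Query: L face = OGOO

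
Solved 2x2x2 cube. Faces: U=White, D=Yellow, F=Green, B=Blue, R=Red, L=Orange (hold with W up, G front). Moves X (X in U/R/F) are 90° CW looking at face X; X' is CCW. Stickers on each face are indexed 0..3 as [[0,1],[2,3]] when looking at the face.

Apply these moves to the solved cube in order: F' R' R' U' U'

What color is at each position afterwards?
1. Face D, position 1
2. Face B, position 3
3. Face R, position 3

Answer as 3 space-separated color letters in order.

After move 1 (F'): F=GGGG U=WWRR R=YRYR D=OOYY L=OWOW
After move 2 (R'): R=RRYY U=WBRB F=GWGR D=OGYG B=YBOB
After move 3 (R'): R=RYRY U=WORY F=GBGB D=OWYR B=GBGB
After move 4 (U'): U=OYWR F=OWGB R=GBRY B=RYGB L=GBOW
After move 5 (U'): U=YROW F=GBGB R=OWRY B=GBGB L=RYOW
Query 1: D[1] = W
Query 2: B[3] = B
Query 3: R[3] = Y

Answer: W B Y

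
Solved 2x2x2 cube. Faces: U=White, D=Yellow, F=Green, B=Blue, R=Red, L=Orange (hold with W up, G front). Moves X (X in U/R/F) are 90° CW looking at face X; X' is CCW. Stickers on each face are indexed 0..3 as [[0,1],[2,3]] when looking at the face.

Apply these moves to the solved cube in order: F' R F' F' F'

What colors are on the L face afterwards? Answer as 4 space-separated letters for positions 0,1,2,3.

Answer: O O O B

Derivation:
After move 1 (F'): F=GGGG U=WWRR R=YRYR D=OOYY L=OWOW
After move 2 (R): R=YYRR U=WGRG F=GOGY D=OBYB B=RBWB
After move 3 (F'): F=OYGG U=WGYR R=BYOR D=WWYB L=OGOR
After move 4 (F'): F=YGOG U=WGBO R=WYWR D=GRYB L=OROY
After move 5 (F'): F=GGYO U=WGWW R=RYGR D=RYYB L=OOOB
Query: L face = OOOB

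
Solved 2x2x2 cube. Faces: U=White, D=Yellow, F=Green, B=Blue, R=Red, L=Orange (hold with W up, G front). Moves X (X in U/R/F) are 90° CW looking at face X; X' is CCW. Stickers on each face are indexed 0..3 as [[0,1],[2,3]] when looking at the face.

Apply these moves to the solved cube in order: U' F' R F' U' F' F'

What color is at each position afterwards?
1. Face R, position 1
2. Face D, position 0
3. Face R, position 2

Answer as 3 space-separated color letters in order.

Answer: Y Y R

Derivation:
After move 1 (U'): U=WWWW F=OOGG R=GGRR B=RRBB L=BBOO
After move 2 (F'): F=OGOG U=WWGR R=YGYR D=BOYY L=BWOW
After move 3 (R): R=YYRG U=WGGG F=OOOY D=BBYR B=RRWB
After move 4 (F'): F=OYOO U=WGYR R=BYBG D=WWYR L=BGOG
After move 5 (U'): U=GRWY F=BGOO R=OYBG B=BYWB L=RROG
After move 6 (F'): F=GOBO U=GROB R=WYWG D=RGYR L=RYOW
After move 7 (F'): F=OOGB U=GRWW R=GYRG D=YWYR L=RBOO
Query 1: R[1] = Y
Query 2: D[0] = Y
Query 3: R[2] = R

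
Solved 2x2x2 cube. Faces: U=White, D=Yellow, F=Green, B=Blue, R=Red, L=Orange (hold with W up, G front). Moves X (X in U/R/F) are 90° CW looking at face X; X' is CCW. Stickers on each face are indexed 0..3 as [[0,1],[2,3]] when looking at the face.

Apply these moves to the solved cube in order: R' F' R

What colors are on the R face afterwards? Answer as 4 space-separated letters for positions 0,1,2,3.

Answer: Y G R R

Derivation:
After move 1 (R'): R=RRRR U=WBWB F=GWGW D=YGYG B=YBYB
After move 2 (F'): F=WWGG U=WBRR R=GRYR D=OOYG L=OBOW
After move 3 (R): R=YGRR U=WWRG F=WOGG D=OYYY B=RBBB
Query: R face = YGRR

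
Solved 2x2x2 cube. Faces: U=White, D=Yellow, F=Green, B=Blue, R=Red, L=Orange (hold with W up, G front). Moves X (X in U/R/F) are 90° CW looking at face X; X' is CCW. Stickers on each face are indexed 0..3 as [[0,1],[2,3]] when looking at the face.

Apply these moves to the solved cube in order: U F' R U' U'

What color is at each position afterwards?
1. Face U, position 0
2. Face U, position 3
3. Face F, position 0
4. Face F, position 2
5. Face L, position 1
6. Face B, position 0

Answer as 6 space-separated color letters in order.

After move 1 (U): U=WWWW F=RRGG R=BBRR B=OOBB L=GGOO
After move 2 (F'): F=RGRG U=WWBR R=YBYR D=GOYY L=GWOW
After move 3 (R): R=YYRB U=WGBG F=RORY D=GBYO B=ROWB
After move 4 (U'): U=GGWB F=GWRY R=RORB B=YYWB L=ROOW
After move 5 (U'): U=GBGW F=RORY R=GWRB B=ROWB L=YYOW
Query 1: U[0] = G
Query 2: U[3] = W
Query 3: F[0] = R
Query 4: F[2] = R
Query 5: L[1] = Y
Query 6: B[0] = R

Answer: G W R R Y R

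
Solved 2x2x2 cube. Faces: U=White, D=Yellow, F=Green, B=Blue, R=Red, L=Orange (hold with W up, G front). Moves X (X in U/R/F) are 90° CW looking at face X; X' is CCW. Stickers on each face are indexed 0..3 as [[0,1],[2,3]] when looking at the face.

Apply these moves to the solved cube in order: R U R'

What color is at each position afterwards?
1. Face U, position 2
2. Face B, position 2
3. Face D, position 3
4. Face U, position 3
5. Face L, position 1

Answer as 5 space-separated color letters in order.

Answer: G B Y O Y

Derivation:
After move 1 (R): R=RRRR U=WGWG F=GYGY D=YBYB B=WBWB
After move 2 (U): U=WWGG F=RRGY R=WBRR B=OOWB L=GYOO
After move 3 (R'): R=BRWR U=WWGO F=RWGG D=YRYY B=BOBB
Query 1: U[2] = G
Query 2: B[2] = B
Query 3: D[3] = Y
Query 4: U[3] = O
Query 5: L[1] = Y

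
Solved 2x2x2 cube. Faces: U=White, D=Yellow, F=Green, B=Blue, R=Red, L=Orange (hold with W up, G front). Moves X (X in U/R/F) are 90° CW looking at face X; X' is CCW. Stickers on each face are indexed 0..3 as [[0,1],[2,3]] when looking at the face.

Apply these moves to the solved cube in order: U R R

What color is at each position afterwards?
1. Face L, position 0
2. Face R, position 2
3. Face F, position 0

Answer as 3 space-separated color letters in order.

After move 1 (U): U=WWWW F=RRGG R=BBRR B=OOBB L=GGOO
After move 2 (R): R=RBRB U=WRWG F=RYGY D=YBYO B=WOWB
After move 3 (R): R=RRBB U=WYWY F=RBGO D=YWYW B=GORB
Query 1: L[0] = G
Query 2: R[2] = B
Query 3: F[0] = R

Answer: G B R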